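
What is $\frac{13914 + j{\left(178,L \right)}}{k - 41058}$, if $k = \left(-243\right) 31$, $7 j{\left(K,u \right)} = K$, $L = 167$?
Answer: $- \frac{97576}{340137} \approx -0.28687$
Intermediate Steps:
$j{\left(K,u \right)} = \frac{K}{7}$
$k = -7533$
$\frac{13914 + j{\left(178,L \right)}}{k - 41058} = \frac{13914 + \frac{1}{7} \cdot 178}{-7533 - 41058} = \frac{13914 + \frac{178}{7}}{-48591} = \frac{97576}{7} \left(- \frac{1}{48591}\right) = - \frac{97576}{340137}$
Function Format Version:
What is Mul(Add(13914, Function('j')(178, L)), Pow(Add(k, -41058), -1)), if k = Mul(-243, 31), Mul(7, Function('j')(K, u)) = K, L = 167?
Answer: Rational(-97576, 340137) ≈ -0.28687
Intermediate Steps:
Function('j')(K, u) = Mul(Rational(1, 7), K)
k = -7533
Mul(Add(13914, Function('j')(178, L)), Pow(Add(k, -41058), -1)) = Mul(Add(13914, Mul(Rational(1, 7), 178)), Pow(Add(-7533, -41058), -1)) = Mul(Add(13914, Rational(178, 7)), Pow(-48591, -1)) = Mul(Rational(97576, 7), Rational(-1, 48591)) = Rational(-97576, 340137)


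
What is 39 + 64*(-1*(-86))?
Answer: 5543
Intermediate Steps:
39 + 64*(-1*(-86)) = 39 + 64*86 = 39 + 5504 = 5543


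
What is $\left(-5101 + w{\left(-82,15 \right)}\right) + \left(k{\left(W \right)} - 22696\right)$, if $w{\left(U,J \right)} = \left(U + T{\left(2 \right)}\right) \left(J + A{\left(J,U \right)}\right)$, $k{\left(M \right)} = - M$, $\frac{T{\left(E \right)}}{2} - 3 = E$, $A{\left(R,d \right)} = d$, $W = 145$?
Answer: $-23118$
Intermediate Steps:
$T{\left(E \right)} = 6 + 2 E$
$w{\left(U,J \right)} = \left(10 + U\right) \left(J + U\right)$ ($w{\left(U,J \right)} = \left(U + \left(6 + 2 \cdot 2\right)\right) \left(J + U\right) = \left(U + \left(6 + 4\right)\right) \left(J + U\right) = \left(U + 10\right) \left(J + U\right) = \left(10 + U\right) \left(J + U\right)$)
$\left(-5101 + w{\left(-82,15 \right)}\right) + \left(k{\left(W \right)} - 22696\right) = \left(-5101 + \left(\left(-82\right)^{2} + 10 \cdot 15 + 10 \left(-82\right) + 15 \left(-82\right)\right)\right) - 22841 = \left(-5101 + \left(6724 + 150 - 820 - 1230\right)\right) - 22841 = \left(-5101 + 4824\right) - 22841 = -277 - 22841 = -23118$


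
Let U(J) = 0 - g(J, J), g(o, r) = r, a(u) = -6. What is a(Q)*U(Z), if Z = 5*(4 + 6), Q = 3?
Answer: 300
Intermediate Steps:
Z = 50 (Z = 5*10 = 50)
U(J) = -J (U(J) = 0 - J = -J)
a(Q)*U(Z) = -(-6)*50 = -6*(-50) = 300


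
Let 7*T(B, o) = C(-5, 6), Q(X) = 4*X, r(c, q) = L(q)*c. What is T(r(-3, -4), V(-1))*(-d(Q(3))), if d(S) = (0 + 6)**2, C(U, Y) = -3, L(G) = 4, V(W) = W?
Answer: 108/7 ≈ 15.429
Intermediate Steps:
r(c, q) = 4*c
T(B, o) = -3/7 (T(B, o) = (1/7)*(-3) = -3/7)
d(S) = 36 (d(S) = 6**2 = 36)
T(r(-3, -4), V(-1))*(-d(Q(3))) = -(-3)*36/7 = -3/7*(-36) = 108/7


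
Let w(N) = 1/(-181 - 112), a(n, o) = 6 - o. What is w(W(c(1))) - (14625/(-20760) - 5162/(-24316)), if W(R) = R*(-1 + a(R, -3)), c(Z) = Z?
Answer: 1204891753/2465107448 ≈ 0.48878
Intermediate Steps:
W(R) = 8*R (W(R) = R*(-1 + (6 - 1*(-3))) = R*(-1 + (6 + 3)) = R*(-1 + 9) = R*8 = 8*R)
w(N) = -1/293 (w(N) = 1/(-293) = -1/293)
w(W(c(1))) - (14625/(-20760) - 5162/(-24316)) = -1/293 - (14625/(-20760) - 5162/(-24316)) = -1/293 - (14625*(-1/20760) - 5162*(-1/24316)) = -1/293 - (-975/1384 + 2581/12158) = -1/293 - 1*(-4140973/8413336) = -1/293 + 4140973/8413336 = 1204891753/2465107448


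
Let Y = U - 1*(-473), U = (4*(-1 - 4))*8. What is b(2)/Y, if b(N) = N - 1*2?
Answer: 0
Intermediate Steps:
U = -160 (U = (4*(-5))*8 = -20*8 = -160)
Y = 313 (Y = -160 - 1*(-473) = -160 + 473 = 313)
b(N) = -2 + N (b(N) = N - 2 = -2 + N)
b(2)/Y = (-2 + 2)/313 = 0*(1/313) = 0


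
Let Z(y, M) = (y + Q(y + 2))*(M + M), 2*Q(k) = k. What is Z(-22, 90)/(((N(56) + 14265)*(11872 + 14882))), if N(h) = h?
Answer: -960/63857339 ≈ -1.5034e-5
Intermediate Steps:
Q(k) = k/2
Z(y, M) = 2*M*(1 + 3*y/2) (Z(y, M) = (y + (y + 2)/2)*(M + M) = (y + (2 + y)/2)*(2*M) = (y + (1 + y/2))*(2*M) = (1 + 3*y/2)*(2*M) = 2*M*(1 + 3*y/2))
Z(-22, 90)/(((N(56) + 14265)*(11872 + 14882))) = (90*(2 + 3*(-22)))/(((56 + 14265)*(11872 + 14882))) = (90*(2 - 66))/((14321*26754)) = (90*(-64))/383144034 = -5760*1/383144034 = -960/63857339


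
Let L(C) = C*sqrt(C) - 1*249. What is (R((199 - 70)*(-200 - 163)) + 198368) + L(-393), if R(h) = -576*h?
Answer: 27170471 - 393*I*sqrt(393) ≈ 2.717e+7 - 7790.9*I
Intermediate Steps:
L(C) = -249 + C**(3/2) (L(C) = C**(3/2) - 249 = -249 + C**(3/2))
(R((199 - 70)*(-200 - 163)) + 198368) + L(-393) = (-576*(199 - 70)*(-200 - 163) + 198368) + (-249 + (-393)**(3/2)) = (-74304*(-363) + 198368) + (-249 - 393*I*sqrt(393)) = (-576*(-46827) + 198368) + (-249 - 393*I*sqrt(393)) = (26972352 + 198368) + (-249 - 393*I*sqrt(393)) = 27170720 + (-249 - 393*I*sqrt(393)) = 27170471 - 393*I*sqrt(393)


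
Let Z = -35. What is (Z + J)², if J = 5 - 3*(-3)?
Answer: 441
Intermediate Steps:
J = 14 (J = 5 + 9 = 14)
(Z + J)² = (-35 + 14)² = (-21)² = 441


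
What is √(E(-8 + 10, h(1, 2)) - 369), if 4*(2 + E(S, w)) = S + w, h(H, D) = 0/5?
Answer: I*√1482/2 ≈ 19.248*I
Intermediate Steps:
h(H, D) = 0 (h(H, D) = 0*(⅕) = 0)
E(S, w) = -2 + S/4 + w/4 (E(S, w) = -2 + (S + w)/4 = -2 + (S/4 + w/4) = -2 + S/4 + w/4)
√(E(-8 + 10, h(1, 2)) - 369) = √((-2 + (-8 + 10)/4 + (¼)*0) - 369) = √((-2 + (¼)*2 + 0) - 369) = √((-2 + ½ + 0) - 369) = √(-3/2 - 369) = √(-741/2) = I*√1482/2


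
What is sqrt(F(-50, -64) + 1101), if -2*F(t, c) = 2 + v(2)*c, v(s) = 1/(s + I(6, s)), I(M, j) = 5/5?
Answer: 14*sqrt(51)/3 ≈ 33.327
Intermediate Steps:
I(M, j) = 1 (I(M, j) = 5*(1/5) = 1)
v(s) = 1/(1 + s) (v(s) = 1/(s + 1) = 1/(1 + s))
F(t, c) = -1 - c/6 (F(t, c) = -(2 + c/(1 + 2))/2 = -(2 + c/3)/2 = -1 - c/6)
sqrt(F(-50, -64) + 1101) = sqrt((-1 - 1/6*(-64)) + 1101) = sqrt((-1 + 32/3) + 1101) = sqrt(29/3 + 1101) = sqrt(3332/3) = 14*sqrt(51)/3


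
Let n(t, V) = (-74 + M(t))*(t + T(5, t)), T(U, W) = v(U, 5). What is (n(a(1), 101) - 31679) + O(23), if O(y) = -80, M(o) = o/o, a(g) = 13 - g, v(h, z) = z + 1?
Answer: -33073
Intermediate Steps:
v(h, z) = 1 + z
T(U, W) = 6 (T(U, W) = 1 + 5 = 6)
M(o) = 1
n(t, V) = -438 - 73*t (n(t, V) = (-74 + 1)*(t + 6) = -73*(6 + t) = -438 - 73*t)
(n(a(1), 101) - 31679) + O(23) = ((-438 - 73*(13 - 1*1)) - 31679) - 80 = ((-438 - 73*(13 - 1)) - 31679) - 80 = ((-438 - 73*12) - 31679) - 80 = ((-438 - 876) - 31679) - 80 = (-1314 - 31679) - 80 = -32993 - 80 = -33073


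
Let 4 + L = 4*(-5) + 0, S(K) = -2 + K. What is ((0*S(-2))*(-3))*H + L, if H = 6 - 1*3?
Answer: -24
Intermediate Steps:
L = -24 (L = -4 + (4*(-5) + 0) = -4 + (-20 + 0) = -4 - 20 = -24)
H = 3 (H = 6 - 3 = 3)
((0*S(-2))*(-3))*H + L = ((0*(-2 - 2))*(-3))*3 - 24 = ((0*(-4))*(-3))*3 - 24 = (0*(-3))*3 - 24 = 0*3 - 24 = 0 - 24 = -24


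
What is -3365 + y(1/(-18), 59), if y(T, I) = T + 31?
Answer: -60013/18 ≈ -3334.1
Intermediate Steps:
y(T, I) = 31 + T
-3365 + y(1/(-18), 59) = -3365 + (31 + 1/(-18)) = -3365 + (31 - 1/18) = -3365 + 557/18 = -60013/18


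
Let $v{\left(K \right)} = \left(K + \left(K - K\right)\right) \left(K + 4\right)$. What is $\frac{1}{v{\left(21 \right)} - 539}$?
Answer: $- \frac{1}{14} \approx -0.071429$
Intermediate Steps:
$v{\left(K \right)} = K \left(4 + K\right)$ ($v{\left(K \right)} = \left(K + 0\right) \left(4 + K\right) = K \left(4 + K\right)$)
$\frac{1}{v{\left(21 \right)} - 539} = \frac{1}{21 \left(4 + 21\right) - 539} = \frac{1}{21 \cdot 25 - 539} = \frac{1}{525 - 539} = \frac{1}{-14} = - \frac{1}{14}$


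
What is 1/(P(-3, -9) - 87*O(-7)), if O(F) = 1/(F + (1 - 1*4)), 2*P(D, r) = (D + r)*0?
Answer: 10/87 ≈ 0.11494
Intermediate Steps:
P(D, r) = 0 (P(D, r) = ((D + r)*0)/2 = (1/2)*0 = 0)
O(F) = 1/(-3 + F) (O(F) = 1/(F + (1 - 4)) = 1/(F - 3) = 1/(-3 + F))
1/(P(-3, -9) - 87*O(-7)) = 1/(0 - 87/(-3 - 7)) = 1/(0 - 87/(-10)) = 1/(0 - 87*(-1/10)) = 1/(0 + 87/10) = 1/(87/10) = 10/87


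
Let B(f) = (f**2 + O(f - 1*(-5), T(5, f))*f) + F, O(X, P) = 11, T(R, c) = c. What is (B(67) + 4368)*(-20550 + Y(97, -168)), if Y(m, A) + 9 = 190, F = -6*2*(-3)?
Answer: -196153470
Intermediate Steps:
F = 36 (F = -12*(-3) = 36)
Y(m, A) = 181 (Y(m, A) = -9 + 190 = 181)
B(f) = 36 + f**2 + 11*f (B(f) = (f**2 + 11*f) + 36 = 36 + f**2 + 11*f)
(B(67) + 4368)*(-20550 + Y(97, -168)) = ((36 + 67**2 + 11*67) + 4368)*(-20550 + 181) = ((36 + 4489 + 737) + 4368)*(-20369) = (5262 + 4368)*(-20369) = 9630*(-20369) = -196153470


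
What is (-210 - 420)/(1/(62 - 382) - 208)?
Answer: 67200/22187 ≈ 3.0288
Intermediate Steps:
(-210 - 420)/(1/(62 - 382) - 208) = -630/(1/(-320) - 208) = -630/(-1/320 - 208) = -630/(-66561/320) = -630*(-320/66561) = 67200/22187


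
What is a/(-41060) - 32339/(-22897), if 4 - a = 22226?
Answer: 918328237/470075410 ≈ 1.9536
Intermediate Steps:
a = -22222 (a = 4 - 1*22226 = 4 - 22226 = -22222)
a/(-41060) - 32339/(-22897) = -22222/(-41060) - 32339/(-22897) = -22222*(-1/41060) - 32339*(-1/22897) = 11111/20530 + 32339/22897 = 918328237/470075410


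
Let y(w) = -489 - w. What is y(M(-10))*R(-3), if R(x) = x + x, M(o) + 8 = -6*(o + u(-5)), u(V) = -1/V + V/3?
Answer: 16494/5 ≈ 3298.8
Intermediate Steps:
u(V) = -1/V + V/3 (u(V) = -1/V + V*(⅓) = -1/V + V/3)
M(o) = ⅘ - 6*o (M(o) = -8 - 6*(o + (-1/(-5) + (⅓)*(-5))) = -8 - 6*(o + (-1*(-⅕) - 5/3)) = -8 - 6*(o + (⅕ - 5/3)) = -8 - 6*(o - 22/15) = -8 - 6*(-22/15 + o) = -8 + (44/5 - 6*o) = ⅘ - 6*o)
R(x) = 2*x
y(M(-10))*R(-3) = (-489 - (⅘ - 6*(-10)))*(2*(-3)) = (-489 - (⅘ + 60))*(-6) = (-489 - 1*304/5)*(-6) = (-489 - 304/5)*(-6) = -2749/5*(-6) = 16494/5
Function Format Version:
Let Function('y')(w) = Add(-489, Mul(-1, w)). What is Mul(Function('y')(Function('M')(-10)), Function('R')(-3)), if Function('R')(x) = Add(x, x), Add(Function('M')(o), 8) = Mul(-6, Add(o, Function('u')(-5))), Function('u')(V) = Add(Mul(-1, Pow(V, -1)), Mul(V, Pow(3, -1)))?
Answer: Rational(16494, 5) ≈ 3298.8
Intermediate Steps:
Function('u')(V) = Add(Mul(-1, Pow(V, -1)), Mul(Rational(1, 3), V)) (Function('u')(V) = Add(Mul(-1, Pow(V, -1)), Mul(V, Rational(1, 3))) = Add(Mul(-1, Pow(V, -1)), Mul(Rational(1, 3), V)))
Function('M')(o) = Add(Rational(4, 5), Mul(-6, o)) (Function('M')(o) = Add(-8, Mul(-6, Add(o, Add(Mul(-1, Pow(-5, -1)), Mul(Rational(1, 3), -5))))) = Add(-8, Mul(-6, Add(o, Add(Mul(-1, Rational(-1, 5)), Rational(-5, 3))))) = Add(-8, Mul(-6, Add(o, Add(Rational(1, 5), Rational(-5, 3))))) = Add(-8, Mul(-6, Add(o, Rational(-22, 15)))) = Add(-8, Mul(-6, Add(Rational(-22, 15), o))) = Add(-8, Add(Rational(44, 5), Mul(-6, o))) = Add(Rational(4, 5), Mul(-6, o)))
Function('R')(x) = Mul(2, x)
Mul(Function('y')(Function('M')(-10)), Function('R')(-3)) = Mul(Add(-489, Mul(-1, Add(Rational(4, 5), Mul(-6, -10)))), Mul(2, -3)) = Mul(Add(-489, Mul(-1, Add(Rational(4, 5), 60))), -6) = Mul(Add(-489, Mul(-1, Rational(304, 5))), -6) = Mul(Add(-489, Rational(-304, 5)), -6) = Mul(Rational(-2749, 5), -6) = Rational(16494, 5)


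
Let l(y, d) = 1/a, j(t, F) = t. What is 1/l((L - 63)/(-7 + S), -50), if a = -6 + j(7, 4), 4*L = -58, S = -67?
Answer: 1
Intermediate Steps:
L = -29/2 (L = (1/4)*(-58) = -29/2 ≈ -14.500)
a = 1 (a = -6 + 7 = 1)
l(y, d) = 1 (l(y, d) = 1/1 = 1)
1/l((L - 63)/(-7 + S), -50) = 1/1 = 1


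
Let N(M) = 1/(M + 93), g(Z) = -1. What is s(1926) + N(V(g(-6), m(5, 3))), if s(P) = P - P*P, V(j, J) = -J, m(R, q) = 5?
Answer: -326264399/88 ≈ -3.7075e+6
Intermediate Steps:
N(M) = 1/(93 + M)
s(P) = P - P²
s(1926) + N(V(g(-6), m(5, 3))) = 1926*(1 - 1*1926) + 1/(93 - 1*5) = 1926*(1 - 1926) + 1/(93 - 5) = 1926*(-1925) + 1/88 = -3707550 + 1/88 = -326264399/88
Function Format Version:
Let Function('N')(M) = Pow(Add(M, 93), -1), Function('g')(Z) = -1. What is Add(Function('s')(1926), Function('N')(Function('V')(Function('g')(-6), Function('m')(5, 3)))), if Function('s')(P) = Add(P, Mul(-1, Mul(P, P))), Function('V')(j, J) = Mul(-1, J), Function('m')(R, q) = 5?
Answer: Rational(-326264399, 88) ≈ -3.7075e+6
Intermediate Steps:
Function('N')(M) = Pow(Add(93, M), -1)
Function('s')(P) = Add(P, Mul(-1, Pow(P, 2)))
Add(Function('s')(1926), Function('N')(Function('V')(Function('g')(-6), Function('m')(5, 3)))) = Add(Mul(1926, Add(1, Mul(-1, 1926))), Pow(Add(93, Mul(-1, 5)), -1)) = Add(Mul(1926, Add(1, -1926)), Pow(Add(93, -5), -1)) = Add(Mul(1926, -1925), Pow(88, -1)) = Add(-3707550, Rational(1, 88)) = Rational(-326264399, 88)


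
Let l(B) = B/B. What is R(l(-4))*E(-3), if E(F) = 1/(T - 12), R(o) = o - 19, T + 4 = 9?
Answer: 18/7 ≈ 2.5714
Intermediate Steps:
T = 5 (T = -4 + 9 = 5)
l(B) = 1
R(o) = -19 + o
E(F) = -⅐ (E(F) = 1/(5 - 12) = 1/(-7) = -⅐)
R(l(-4))*E(-3) = (-19 + 1)*(-⅐) = -18*(-⅐) = 18/7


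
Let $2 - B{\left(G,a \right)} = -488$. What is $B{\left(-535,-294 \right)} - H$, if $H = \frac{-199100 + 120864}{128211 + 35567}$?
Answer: $\frac{40164728}{81889} \approx 490.48$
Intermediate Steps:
$B{\left(G,a \right)} = 490$ ($B{\left(G,a \right)} = 2 - -488 = 2 + 488 = 490$)
$H = - \frac{39118}{81889}$ ($H = - \frac{78236}{163778} = \left(-78236\right) \frac{1}{163778} = - \frac{39118}{81889} \approx -0.4777$)
$B{\left(-535,-294 \right)} - H = 490 - - \frac{39118}{81889} = 490 + \frac{39118}{81889} = \frac{40164728}{81889}$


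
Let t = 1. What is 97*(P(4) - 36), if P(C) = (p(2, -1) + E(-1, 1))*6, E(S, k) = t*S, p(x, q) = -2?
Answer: -5238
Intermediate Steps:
E(S, k) = S (E(S, k) = 1*S = S)
P(C) = -18 (P(C) = (-2 - 1)*6 = -3*6 = -18)
97*(P(4) - 36) = 97*(-18 - 36) = 97*(-54) = -5238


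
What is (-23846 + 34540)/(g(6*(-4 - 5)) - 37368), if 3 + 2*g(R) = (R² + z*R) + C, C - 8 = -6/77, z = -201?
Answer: -1646876/4694003 ≈ -0.35085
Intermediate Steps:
C = 610/77 (C = 8 - 6/77 = 610/77 ≈ 7.9221)
g(R) = 379/154 + R²/2 - 201*R/2 (g(R) = -3/2 + ((R² - 201*R) + 610/77)/2 = -3/2 + (610/77 + R² - 201*R)/2 = -3/2 + (305/77 + R²/2 - 201*R/2) = 379/154 + R²/2 - 201*R/2)
(-23846 + 34540)/(g(6*(-4 - 5)) - 37368) = (-23846 + 34540)/((379/154 + (6*(-4 - 5))²/2 - 603*(-4 - 5)) - 37368) = 10694/((379/154 + (6*(-9))²/2 - 603*(-9)) - 37368) = 10694/((379/154 + (½)*(-54)² - 201/2*(-54)) - 37368) = 10694/((379/154 + (½)*2916 + 5427) - 37368) = 10694/((379/154 + 1458 + 5427) - 37368) = 10694/(1060669/154 - 37368) = 10694/(-4694003/154) = 10694*(-154/4694003) = -1646876/4694003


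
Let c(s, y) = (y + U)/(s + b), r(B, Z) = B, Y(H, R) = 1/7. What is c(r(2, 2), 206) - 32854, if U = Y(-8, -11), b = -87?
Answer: -19549573/595 ≈ -32856.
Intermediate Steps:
Y(H, R) = 1/7
U = 1/7 ≈ 0.14286
c(s, y) = (1/7 + y)/(-87 + s) (c(s, y) = (y + 1/7)/(s - 87) = (1/7 + y)/(-87 + s))
c(r(2, 2), 206) - 32854 = (1/7 + 206)/(-87 + 2) - 32854 = (1443/7)/(-85) - 32854 = -1/85*1443/7 - 32854 = -1443/595 - 32854 = -19549573/595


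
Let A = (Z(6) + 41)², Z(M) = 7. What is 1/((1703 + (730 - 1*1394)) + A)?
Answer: 1/3343 ≈ 0.00029913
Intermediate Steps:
A = 2304 (A = (7 + 41)² = 48² = 2304)
1/((1703 + (730 - 1*1394)) + A) = 1/((1703 + (730 - 1*1394)) + 2304) = 1/((1703 + (730 - 1394)) + 2304) = 1/((1703 - 664) + 2304) = 1/(1039 + 2304) = 1/3343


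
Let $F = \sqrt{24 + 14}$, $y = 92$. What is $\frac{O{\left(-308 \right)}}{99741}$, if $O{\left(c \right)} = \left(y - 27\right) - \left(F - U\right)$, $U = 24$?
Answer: $\frac{89}{99741} - \frac{\sqrt{38}}{99741} \approx 0.00083051$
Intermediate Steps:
$F = \sqrt{38} \approx 6.1644$
$O{\left(c \right)} = 89 - \sqrt{38}$ ($O{\left(c \right)} = \left(92 - 27\right) + \left(24 - \sqrt{38}\right) = 65 + \left(24 - \sqrt{38}\right) = 89 - \sqrt{38}$)
$\frac{O{\left(-308 \right)}}{99741} = \frac{89 - \sqrt{38}}{99741} = \left(89 - \sqrt{38}\right) \frac{1}{99741} = \frac{89}{99741} - \frac{\sqrt{38}}{99741}$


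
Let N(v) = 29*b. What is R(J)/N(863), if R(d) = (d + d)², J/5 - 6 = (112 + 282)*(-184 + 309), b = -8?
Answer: -30326919200/29 ≈ -1.0458e+9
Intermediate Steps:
J = 246280 (J = 30 + 5*((112 + 282)*(-184 + 309)) = 30 + 5*(394*125) = 30 + 5*49250 = 30 + 246250 = 246280)
R(d) = 4*d² (R(d) = (2*d)² = 4*d²)
N(v) = -232 (N(v) = 29*(-8) = -232)
R(J)/N(863) = (4*246280²)/(-232) = (4*60653838400)*(-1/232) = 242615353600*(-1/232) = -30326919200/29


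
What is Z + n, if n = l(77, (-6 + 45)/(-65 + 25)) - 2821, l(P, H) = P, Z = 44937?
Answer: 42193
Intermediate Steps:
n = -2744 (n = 77 - 2821 = -2744)
Z + n = 44937 - 2744 = 42193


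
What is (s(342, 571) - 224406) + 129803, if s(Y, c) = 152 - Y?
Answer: -94793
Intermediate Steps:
(s(342, 571) - 224406) + 129803 = ((152 - 1*342) - 224406) + 129803 = ((152 - 342) - 224406) + 129803 = (-190 - 224406) + 129803 = -224596 + 129803 = -94793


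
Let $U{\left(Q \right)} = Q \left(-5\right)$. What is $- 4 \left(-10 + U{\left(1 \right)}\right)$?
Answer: $60$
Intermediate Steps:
$U{\left(Q \right)} = - 5 Q$
$- 4 \left(-10 + U{\left(1 \right)}\right) = - 4 \left(-10 - 5\right) = \left(-4\right) \left(-15\right) = 60$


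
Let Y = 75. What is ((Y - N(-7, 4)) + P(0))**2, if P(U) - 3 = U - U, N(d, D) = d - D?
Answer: 7921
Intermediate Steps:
P(U) = 3 (P(U) = 3 + (U - U) = 3 + 0 = 3)
((Y - N(-7, 4)) + P(0))**2 = ((75 - (-7 - 1*4)) + 3)**2 = ((75 - (-7 - 4)) + 3)**2 = ((75 - 1*(-11)) + 3)**2 = ((75 + 11) + 3)**2 = (86 + 3)**2 = 89**2 = 7921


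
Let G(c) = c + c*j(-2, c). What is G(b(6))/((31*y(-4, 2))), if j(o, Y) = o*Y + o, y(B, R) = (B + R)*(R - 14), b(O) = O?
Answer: -13/124 ≈ -0.10484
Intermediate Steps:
y(B, R) = (-14 + R)*(B + R) (y(B, R) = (B + R)*(-14 + R) = (-14 + R)*(B + R))
j(o, Y) = o + Y*o (j(o, Y) = Y*o + o = o + Y*o)
G(c) = c + c*(-2 - 2*c) (G(c) = c + c*(-2*(1 + c)) = c + c*(-2 - 2*c))
G(b(6))/((31*y(-4, 2))) = (-1*6*(1 + 2*6))/((31*(2² - 14*(-4) - 14*2 - 4*2))) = (-1*6*(1 + 12))/((31*(4 + 56 - 28 - 8))) = (-1*6*13)/((31*24)) = -78/744 = -78*1/744 = -13/124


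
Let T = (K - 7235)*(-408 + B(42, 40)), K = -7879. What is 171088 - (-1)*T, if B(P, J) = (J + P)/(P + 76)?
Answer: 373298726/59 ≈ 6.3271e+6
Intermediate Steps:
B(P, J) = (J + P)/(76 + P)
T = 363204534/59 (T = (-7879 - 7235)*(-408 + (40 + 42)/(76 + 42)) = -15114*(-408 + 82/118) = -15114*(-408 + (1/118)*82) = -15114*(-408 + 41/59) = -15114*(-24031/59) = 363204534/59 ≈ 6.1560e+6)
171088 - (-1)*T = 171088 - (-1)*363204534/59 = 171088 - 1*(-363204534/59) = 171088 + 363204534/59 = 373298726/59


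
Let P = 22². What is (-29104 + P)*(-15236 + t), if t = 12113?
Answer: 89380260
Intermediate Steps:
P = 484
(-29104 + P)*(-15236 + t) = (-29104 + 484)*(-15236 + 12113) = -28620*(-3123) = 89380260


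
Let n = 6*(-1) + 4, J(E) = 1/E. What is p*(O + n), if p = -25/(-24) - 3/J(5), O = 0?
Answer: 335/12 ≈ 27.917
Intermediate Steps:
J(E) = 1/E
p = -335/24 (p = -25/(-24) - 3/(1/5) = -25*(-1/24) - 3/⅕ = 25/24 - 3*5 = 25/24 - 15 = -335/24 ≈ -13.958)
n = -2 (n = -6 + 4 = -2)
p*(O + n) = -335*(0 - 2)/24 = -335/24*(-2) = 335/12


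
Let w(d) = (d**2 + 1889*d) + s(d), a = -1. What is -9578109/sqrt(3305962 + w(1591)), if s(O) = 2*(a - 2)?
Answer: -9578109*sqrt(2210659)/4421318 ≈ -3221.0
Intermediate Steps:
s(O) = -6 (s(O) = 2*(-1 - 2) = 2*(-3) = -6)
w(d) = -6 + d**2 + 1889*d (w(d) = (d**2 + 1889*d) - 6 = -6 + d**2 + 1889*d)
-9578109/sqrt(3305962 + w(1591)) = -9578109/sqrt(3305962 + (-6 + 1591**2 + 1889*1591)) = -9578109/sqrt(3305962 + (-6 + 2531281 + 3005399)) = -9578109/sqrt(3305962 + 5536674) = -9578109*sqrt(2210659)/4421318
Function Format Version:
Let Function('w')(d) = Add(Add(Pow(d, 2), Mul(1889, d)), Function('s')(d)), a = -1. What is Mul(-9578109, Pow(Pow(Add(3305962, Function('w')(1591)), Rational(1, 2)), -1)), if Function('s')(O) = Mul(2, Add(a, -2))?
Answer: Mul(Rational(-9578109, 4421318), Pow(2210659, Rational(1, 2))) ≈ -3221.0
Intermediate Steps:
Function('s')(O) = -6 (Function('s')(O) = Mul(2, Add(-1, -2)) = Mul(2, -3) = -6)
Function('w')(d) = Add(-6, Pow(d, 2), Mul(1889, d)) (Function('w')(d) = Add(Add(Pow(d, 2), Mul(1889, d)), -6) = Add(-6, Pow(d, 2), Mul(1889, d)))
Mul(-9578109, Pow(Pow(Add(3305962, Function('w')(1591)), Rational(1, 2)), -1)) = Mul(-9578109, Pow(Pow(Add(3305962, Add(-6, Pow(1591, 2), Mul(1889, 1591))), Rational(1, 2)), -1)) = Mul(-9578109, Pow(Pow(Add(3305962, Add(-6, 2531281, 3005399)), Rational(1, 2)), -1)) = Mul(-9578109, Pow(Pow(Add(3305962, 5536674), Rational(1, 2)), -1)) = Mul(-9578109, Pow(Pow(8842636, Rational(1, 2)), -1)) = Mul(-9578109, Pow(Mul(2, Pow(2210659, Rational(1, 2))), -1)) = Mul(-9578109, Mul(Rational(1, 4421318), Pow(2210659, Rational(1, 2)))) = Mul(Rational(-9578109, 4421318), Pow(2210659, Rational(1, 2)))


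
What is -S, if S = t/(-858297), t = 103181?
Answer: 103181/858297 ≈ 0.12022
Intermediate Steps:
S = -103181/858297 (S = 103181/(-858297) = 103181*(-1/858297) = -103181/858297 ≈ -0.12022)
-S = -1*(-103181/858297) = 103181/858297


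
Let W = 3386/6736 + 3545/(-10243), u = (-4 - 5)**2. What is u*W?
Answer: 437548959/34498424 ≈ 12.683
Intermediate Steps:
u = 81 (u = (-9)**2 = 81)
W = 5401839/34498424 (W = 3386*(1/6736) + 3545*(-1/10243) = 1693/3368 - 3545/10243 = 5401839/34498424 ≈ 0.15658)
u*W = 81*(5401839/34498424) = 437548959/34498424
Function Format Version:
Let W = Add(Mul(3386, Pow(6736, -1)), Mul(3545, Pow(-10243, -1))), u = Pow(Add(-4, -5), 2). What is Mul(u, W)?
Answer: Rational(437548959, 34498424) ≈ 12.683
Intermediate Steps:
u = 81 (u = Pow(-9, 2) = 81)
W = Rational(5401839, 34498424) (W = Add(Mul(3386, Rational(1, 6736)), Mul(3545, Rational(-1, 10243))) = Add(Rational(1693, 3368), Rational(-3545, 10243)) = Rational(5401839, 34498424) ≈ 0.15658)
Mul(u, W) = Mul(81, Rational(5401839, 34498424)) = Rational(437548959, 34498424)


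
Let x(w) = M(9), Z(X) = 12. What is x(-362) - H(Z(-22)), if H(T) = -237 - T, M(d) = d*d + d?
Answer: 339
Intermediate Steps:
M(d) = d + d² (M(d) = d² + d = d + d²)
x(w) = 90 (x(w) = 9*(1 + 9) = 9*10 = 90)
x(-362) - H(Z(-22)) = 90 - (-237 - 1*12) = 90 - (-237 - 12) = 90 - 1*(-249) = 90 + 249 = 339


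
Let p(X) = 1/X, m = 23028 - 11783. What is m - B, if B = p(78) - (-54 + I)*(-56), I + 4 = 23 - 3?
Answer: 1043093/78 ≈ 13373.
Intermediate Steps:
I = 16 (I = -4 + (23 - 3) = -4 + 20 = 16)
m = 11245
B = -165983/78 (B = 1/78 - (-54 + 16)*(-56) = 1/78 - (-38)*(-56) = 1/78 - 1*2128 = 1/78 - 2128 = -165983/78 ≈ -2128.0)
m - B = 11245 - 1*(-165983/78) = 11245 + 165983/78 = 1043093/78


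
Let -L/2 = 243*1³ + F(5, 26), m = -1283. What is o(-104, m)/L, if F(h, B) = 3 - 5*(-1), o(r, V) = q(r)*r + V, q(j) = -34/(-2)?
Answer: 3051/502 ≈ 6.0777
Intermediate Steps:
q(j) = 17 (q(j) = -34*(-½) = 17)
o(r, V) = V + 17*r (o(r, V) = 17*r + V = V + 17*r)
F(h, B) = 8 (F(h, B) = 3 + 5 = 8)
L = -502 (L = -2*(243*1³ + 8) = -2*(243*1 + 8) = -2*(243 + 8) = -2*251 = -502)
o(-104, m)/L = (-1283 + 17*(-104))/(-502) = (-1283 - 1768)*(-1/502) = -3051*(-1/502) = 3051/502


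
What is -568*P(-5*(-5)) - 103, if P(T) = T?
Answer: -14303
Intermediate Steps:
-568*P(-5*(-5)) - 103 = -(-2840)*(-5) - 103 = -568*25 - 103 = -14200 - 103 = -14303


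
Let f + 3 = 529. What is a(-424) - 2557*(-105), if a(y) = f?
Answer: 269011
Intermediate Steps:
f = 526 (f = -3 + 529 = 526)
a(y) = 526
a(-424) - 2557*(-105) = 526 - 2557*(-105) = 526 + 268485 = 269011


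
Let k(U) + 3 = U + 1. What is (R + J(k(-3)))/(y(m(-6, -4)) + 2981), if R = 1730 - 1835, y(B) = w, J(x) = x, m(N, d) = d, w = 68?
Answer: -110/3049 ≈ -0.036077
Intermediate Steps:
k(U) = -2 + U (k(U) = -3 + (U + 1) = -3 + (1 + U) = -2 + U)
y(B) = 68
R = -105
(R + J(k(-3)))/(y(m(-6, -4)) + 2981) = (-105 + (-2 - 3))/(68 + 2981) = (-105 - 5)/3049 = -110*1/3049 = -110/3049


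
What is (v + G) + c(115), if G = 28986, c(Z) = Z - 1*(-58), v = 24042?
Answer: 53201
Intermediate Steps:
c(Z) = 58 + Z (c(Z) = Z + 58 = 58 + Z)
(v + G) + c(115) = (24042 + 28986) + (58 + 115) = 53028 + 173 = 53201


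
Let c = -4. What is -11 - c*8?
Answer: 21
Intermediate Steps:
-11 - c*8 = -11 - 1*(-4)*8 = -11 + 4*8 = -11 + 32 = 21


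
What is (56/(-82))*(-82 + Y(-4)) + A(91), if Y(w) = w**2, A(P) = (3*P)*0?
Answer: 1848/41 ≈ 45.073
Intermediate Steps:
A(P) = 0
(56/(-82))*(-82 + Y(-4)) + A(91) = (56/(-82))*(-82 + (-4)**2) + 0 = (56*(-1/82))*(-82 + 16) + 0 = -28/41*(-66) + 0 = 1848/41 + 0 = 1848/41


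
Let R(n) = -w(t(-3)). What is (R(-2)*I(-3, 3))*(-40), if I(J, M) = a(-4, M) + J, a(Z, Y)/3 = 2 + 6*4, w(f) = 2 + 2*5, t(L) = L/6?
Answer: 36000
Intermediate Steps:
t(L) = L/6 (t(L) = L*(⅙) = L/6)
w(f) = 12 (w(f) = 2 + 10 = 12)
a(Z, Y) = 78 (a(Z, Y) = 3*(2 + 6*4) = 3*(2 + 24) = 3*26 = 78)
I(J, M) = 78 + J
R(n) = -12 (R(n) = -1*12 = -12)
(R(-2)*I(-3, 3))*(-40) = -12*(78 - 3)*(-40) = -12*75*(-40) = -900*(-40) = 36000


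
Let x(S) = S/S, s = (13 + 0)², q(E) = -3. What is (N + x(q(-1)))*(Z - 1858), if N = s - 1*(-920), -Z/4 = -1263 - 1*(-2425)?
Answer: -7091540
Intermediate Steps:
Z = -4648 (Z = -4*(-1263 - 1*(-2425)) = -4*(-1263 + 2425) = -4*1162 = -4648)
s = 169 (s = 13² = 169)
N = 1089 (N = 169 - 1*(-920) = 169 + 920 = 1089)
x(S) = 1
(N + x(q(-1)))*(Z - 1858) = (1089 + 1)*(-4648 - 1858) = 1090*(-6506) = -7091540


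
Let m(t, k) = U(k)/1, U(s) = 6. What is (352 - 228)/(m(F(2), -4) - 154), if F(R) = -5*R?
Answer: -31/37 ≈ -0.83784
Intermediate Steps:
m(t, k) = 6 (m(t, k) = 6/1 = 6*1 = 6)
(352 - 228)/(m(F(2), -4) - 154) = (352 - 228)/(6 - 154) = 124/(-148) = 124*(-1/148) = -31/37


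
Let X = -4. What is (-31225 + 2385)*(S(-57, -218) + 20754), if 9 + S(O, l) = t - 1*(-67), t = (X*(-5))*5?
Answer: -603102080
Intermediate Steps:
t = 100 (t = -4*(-5)*5 = 20*5 = 100)
S(O, l) = 158 (S(O, l) = -9 + (100 - 1*(-67)) = -9 + (100 + 67) = -9 + 167 = 158)
(-31225 + 2385)*(S(-57, -218) + 20754) = (-31225 + 2385)*(158 + 20754) = -28840*20912 = -603102080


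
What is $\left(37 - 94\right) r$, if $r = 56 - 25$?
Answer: $-1767$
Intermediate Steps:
$r = 31$
$\left(37 - 94\right) r = \left(37 - 94\right) 31 = \left(-57\right) 31 = -1767$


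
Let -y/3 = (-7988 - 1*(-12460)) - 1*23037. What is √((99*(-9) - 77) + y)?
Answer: √54727 ≈ 233.94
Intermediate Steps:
y = 55695 (y = -3*((-7988 - 1*(-12460)) - 1*23037) = -3*((-7988 + 12460) - 23037) = -3*(4472 - 23037) = -3*(-18565) = 55695)
√((99*(-9) - 77) + y) = √((99*(-9) - 77) + 55695) = √((-891 - 77) + 55695) = √(-968 + 55695) = √54727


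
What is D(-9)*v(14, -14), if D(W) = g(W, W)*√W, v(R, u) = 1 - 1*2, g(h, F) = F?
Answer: 27*I ≈ 27.0*I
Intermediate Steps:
v(R, u) = -1 (v(R, u) = 1 - 2 = -1)
D(W) = W^(3/2) (D(W) = W*√W = W^(3/2))
D(-9)*v(14, -14) = (-9)^(3/2)*(-1) = -27*I*(-1) = 27*I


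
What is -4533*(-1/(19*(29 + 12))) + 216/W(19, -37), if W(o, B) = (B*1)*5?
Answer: 670341/144115 ≈ 4.6514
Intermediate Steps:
W(o, B) = 5*B (W(o, B) = B*5 = 5*B)
-4533*(-1/(19*(29 + 12))) + 216/W(19, -37) = -4533*(-1/(19*(29 + 12))) + 216/((5*(-37))) = -4533/(41*(-19)) + 216/(-185) = -4533/(-779) + 216*(-1/185) = -4533*(-1/779) - 216/185 = 4533/779 - 216/185 = 670341/144115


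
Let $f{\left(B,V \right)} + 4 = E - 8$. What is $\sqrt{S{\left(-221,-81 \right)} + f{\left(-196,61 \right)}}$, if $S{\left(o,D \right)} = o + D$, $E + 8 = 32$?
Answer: $i \sqrt{290} \approx 17.029 i$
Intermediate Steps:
$E = 24$ ($E = -8 + 32 = 24$)
$S{\left(o,D \right)} = D + o$
$f{\left(B,V \right)} = 12$ ($f{\left(B,V \right)} = -4 + \left(24 - 8\right) = -4 + 16 = 12$)
$\sqrt{S{\left(-221,-81 \right)} + f{\left(-196,61 \right)}} = \sqrt{\left(-81 - 221\right) + 12} = \sqrt{-302 + 12} = \sqrt{-290} = i \sqrt{290}$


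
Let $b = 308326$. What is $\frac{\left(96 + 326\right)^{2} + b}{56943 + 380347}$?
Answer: $\frac{48641}{43729} \approx 1.1123$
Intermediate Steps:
$\frac{\left(96 + 326\right)^{2} + b}{56943 + 380347} = \frac{\left(96 + 326\right)^{2} + 308326}{56943 + 380347} = \frac{422^{2} + 308326}{437290} = \left(178084 + 308326\right) \frac{1}{437290} = 486410 \cdot \frac{1}{437290} = \frac{48641}{43729}$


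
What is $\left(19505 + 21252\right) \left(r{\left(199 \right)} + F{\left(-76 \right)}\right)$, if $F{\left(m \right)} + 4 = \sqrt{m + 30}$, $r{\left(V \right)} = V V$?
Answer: $1613854929 + 40757 i \sqrt{46} \approx 1.6139 \cdot 10^{9} + 2.7643 \cdot 10^{5} i$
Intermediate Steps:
$r{\left(V \right)} = V^{2}$
$F{\left(m \right)} = -4 + \sqrt{30 + m}$ ($F{\left(m \right)} = -4 + \sqrt{m + 30} = -4 + \sqrt{30 + m}$)
$\left(19505 + 21252\right) \left(r{\left(199 \right)} + F{\left(-76 \right)}\right) = \left(19505 + 21252\right) \left(199^{2} - \left(4 - \sqrt{30 - 76}\right)\right) = 40757 \left(39601 - \left(4 - \sqrt{-46}\right)\right) = 40757 \left(39601 - \left(4 - i \sqrt{46}\right)\right) = 40757 \left(39597 + i \sqrt{46}\right) = 1613854929 + 40757 i \sqrt{46}$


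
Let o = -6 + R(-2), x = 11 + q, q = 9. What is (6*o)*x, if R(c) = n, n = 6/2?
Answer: -360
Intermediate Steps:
n = 3 (n = 6*(½) = 3)
R(c) = 3
x = 20 (x = 11 + 9 = 20)
o = -3 (o = -6 + 3 = -3)
(6*o)*x = (6*(-3))*20 = -18*20 = -360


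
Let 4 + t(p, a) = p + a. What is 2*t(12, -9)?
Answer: -2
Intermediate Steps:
t(p, a) = -4 + a + p (t(p, a) = -4 + (p + a) = -4 + (a + p) = -4 + a + p)
2*t(12, -9) = 2*(-4 - 9 + 12) = 2*(-1) = -2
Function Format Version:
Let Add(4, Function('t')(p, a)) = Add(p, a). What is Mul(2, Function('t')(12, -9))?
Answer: -2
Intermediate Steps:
Function('t')(p, a) = Add(-4, a, p) (Function('t')(p, a) = Add(-4, Add(p, a)) = Add(-4, Add(a, p)) = Add(-4, a, p))
Mul(2, Function('t')(12, -9)) = Mul(2, Add(-4, -9, 12)) = Mul(2, -1) = -2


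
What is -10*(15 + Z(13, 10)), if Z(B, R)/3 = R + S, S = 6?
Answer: -630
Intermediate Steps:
Z(B, R) = 18 + 3*R (Z(B, R) = 3*(R + 6) = 3*(6 + R) = 18 + 3*R)
-10*(15 + Z(13, 10)) = -10*(15 + (18 + 3*10)) = -10*(15 + (18 + 30)) = -10*(15 + 48) = -10*63 = -630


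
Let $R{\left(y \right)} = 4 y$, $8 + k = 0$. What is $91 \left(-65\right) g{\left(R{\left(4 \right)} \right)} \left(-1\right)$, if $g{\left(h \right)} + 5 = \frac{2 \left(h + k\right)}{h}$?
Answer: $-23660$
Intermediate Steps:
$k = -8$ ($k = -8 + 0 = -8$)
$g{\left(h \right)} = -5 + \frac{-16 + 2 h}{h}$ ($g{\left(h \right)} = -5 + \frac{2 \left(h - 8\right)}{h} = -5 + \frac{2 \left(-8 + h\right)}{h} = -5 + \frac{-16 + 2 h}{h}$)
$91 \left(-65\right) g{\left(R{\left(4 \right)} \right)} \left(-1\right) = 91 \left(-65\right) \left(-3 - \frac{16}{4 \cdot 4}\right) \left(-1\right) = - 5915 \left(-3 - \frac{16}{16}\right) \left(-1\right) = - 5915 \left(-3 - 1\right) \left(-1\right) = - 5915 \left(\left(-4\right) \left(-1\right)\right) = \left(-5915\right) 4 = -23660$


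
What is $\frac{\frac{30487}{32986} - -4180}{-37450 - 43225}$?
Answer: $- \frac{137911967}{2661145550} \approx -0.051824$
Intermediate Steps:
$\frac{\frac{30487}{32986} - -4180}{-37450 - 43225} = \frac{30487 \cdot \frac{1}{32986} + 4180}{-37450 - 43225} = \frac{\frac{30487}{32986} + 4180}{-80675} = \frac{137911967}{32986} \left(- \frac{1}{80675}\right) = - \frac{137911967}{2661145550}$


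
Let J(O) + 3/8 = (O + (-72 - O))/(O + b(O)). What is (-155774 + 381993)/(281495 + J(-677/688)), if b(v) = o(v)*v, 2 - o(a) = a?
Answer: 479754138152/597018916699 ≈ 0.80358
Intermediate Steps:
o(a) = 2 - a
b(v) = v*(2 - v) (b(v) = (2 - v)*v = v*(2 - v))
J(O) = -3/8 - 72/(O + O*(2 - O)) (J(O) = -3/8 + (O + (-72 - O))/(O + O*(2 - O)) = -3/8 - 72/(O + O*(2 - O)))
(-155774 + 381993)/(281495 + J(-677/688)) = (-155774 + 381993)/(281495 + 3*(192 - (-677/688)² + 3*(-677/688))/(8*((-677/688))*(-3 - 677/688))) = 226219/(281495 + 3*(192 - (-677*1/688)² + 3*(-677*1/688))/(8*((-677*1/688))*(-3 - 677*1/688))) = 226219/(281495 + 3*(192 - (-677/688)² + 3*(-677/688))/(8*(-677/688)*(-3 - 677/688))) = 226219/(281495 + (3/8)*(-688/677)*(192 - 1*458329/473344 - 2031/688)/(-2741/688)) = 226219/(281495 + (3/8)*(-688/677)*(-688/2741)*(192 - 458329/473344 - 2031/688)) = 226219/(281495 + (3/8)*(-688/677)*(-688/2741)*(89026391/473344)) = 226219/(281495 + 267079173/14845256) = 226219/(4179132416893/14845256) = 226219*(14845256/4179132416893) = 479754138152/597018916699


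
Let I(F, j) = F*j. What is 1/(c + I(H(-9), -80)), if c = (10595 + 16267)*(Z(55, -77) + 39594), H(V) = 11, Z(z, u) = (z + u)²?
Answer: 1/1076574356 ≈ 9.2887e-10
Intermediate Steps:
Z(z, u) = (u + z)²
c = 1076575236 (c = (10595 + 16267)*((-77 + 55)² + 39594) = 26862*((-22)² + 39594) = 26862*(484 + 39594) = 26862*40078 = 1076575236)
1/(c + I(H(-9), -80)) = 1/(1076575236 + 11*(-80)) = 1/(1076575236 - 880) = 1/1076574356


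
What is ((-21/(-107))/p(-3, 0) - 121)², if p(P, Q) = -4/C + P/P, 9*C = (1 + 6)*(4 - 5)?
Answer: 309774617476/21169201 ≈ 14633.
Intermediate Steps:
C = -7/9 (C = ((1 + 6)*(4 - 5))/9 = (7*(-1))/9 = (⅑)*(-7) = -7/9 ≈ -0.77778)
p(P, Q) = 43/7 (p(P, Q) = -4/(-7/9) + P/P = -4*(-9/7) + 1 = 36/7 + 1 = 43/7)
((-21/(-107))/p(-3, 0) - 121)² = ((-21/(-107))/(43/7) - 121)² = (-21*(-1/107)*(7/43) - 121)² = ((21/107)*(7/43) - 121)² = (147/4601 - 121)² = (-556574/4601)² = 309774617476/21169201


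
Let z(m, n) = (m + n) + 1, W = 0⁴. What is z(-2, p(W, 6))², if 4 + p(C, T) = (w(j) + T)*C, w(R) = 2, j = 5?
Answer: 25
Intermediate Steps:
W = 0
p(C, T) = -4 + C*(2 + T) (p(C, T) = -4 + (2 + T)*C = -4 + C*(2 + T))
z(m, n) = 1 + m + n
z(-2, p(W, 6))² = (1 - 2 + (-4 + 2*0 + 0*6))² = (1 - 2 + (-4 + 0 + 0))² = (1 - 2 - 4)² = (-5)² = 25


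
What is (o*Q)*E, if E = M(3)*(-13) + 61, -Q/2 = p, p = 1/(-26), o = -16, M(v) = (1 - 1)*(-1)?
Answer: -976/13 ≈ -75.077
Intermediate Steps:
M(v) = 0 (M(v) = 0*(-1) = 0)
p = -1/26 ≈ -0.038462
Q = 1/13 (Q = -2*(-1/26) = 1/13 ≈ 0.076923)
E = 61 (E = 0*(-13) + 61 = 0 + 61 = 61)
(o*Q)*E = -16*1/13*61 = -16/13*61 = -976/13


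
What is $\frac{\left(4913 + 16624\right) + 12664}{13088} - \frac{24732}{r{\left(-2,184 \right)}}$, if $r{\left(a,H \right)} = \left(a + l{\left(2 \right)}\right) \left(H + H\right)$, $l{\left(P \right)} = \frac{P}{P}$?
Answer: $\frac{21017399}{301024} \approx 69.82$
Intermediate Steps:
$l{\left(P \right)} = 1$
$r{\left(a,H \right)} = 2 H \left(1 + a\right)$ ($r{\left(a,H \right)} = \left(a + 1\right) \left(H + H\right) = \left(1 + a\right) 2 H = 2 H \left(1 + a\right)$)
$\frac{\left(4913 + 16624\right) + 12664}{13088} - \frac{24732}{r{\left(-2,184 \right)}} = \frac{\left(4913 + 16624\right) + 12664}{13088} - \frac{24732}{2 \cdot 184 \left(1 - 2\right)} = \left(21537 + 12664\right) \frac{1}{13088} - \frac{24732}{2 \cdot 184 \left(-1\right)} = 34201 \cdot \frac{1}{13088} - \frac{24732}{-368} = \frac{34201}{13088} - - \frac{6183}{92} = \frac{34201}{13088} + \frac{6183}{92} = \frac{21017399}{301024}$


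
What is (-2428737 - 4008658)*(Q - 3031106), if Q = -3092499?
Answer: 39420064208975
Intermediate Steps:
(-2428737 - 4008658)*(Q - 3031106) = (-2428737 - 4008658)*(-3092499 - 3031106) = -6437395*(-6123605) = 39420064208975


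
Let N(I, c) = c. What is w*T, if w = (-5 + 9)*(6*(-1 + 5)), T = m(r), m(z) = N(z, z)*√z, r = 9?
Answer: 2592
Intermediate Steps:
m(z) = z^(3/2) (m(z) = z*√z = z^(3/2))
T = 27 (T = 9^(3/2) = 27)
w = 96 (w = 4*(6*4) = 4*24 = 96)
w*T = 96*27 = 2592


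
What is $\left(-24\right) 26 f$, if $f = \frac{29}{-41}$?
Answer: $\frac{18096}{41} \approx 441.37$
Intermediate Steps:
$f = - \frac{29}{41}$ ($f = 29 \left(- \frac{1}{41}\right) = - \frac{29}{41} \approx -0.70732$)
$\left(-24\right) 26 f = \left(-24\right) 26 \left(- \frac{29}{41}\right) = \left(-624\right) \left(- \frac{29}{41}\right) = \frac{18096}{41}$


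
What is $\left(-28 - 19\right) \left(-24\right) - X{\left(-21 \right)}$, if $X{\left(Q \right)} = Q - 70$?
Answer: $1219$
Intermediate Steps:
$X{\left(Q \right)} = -70 + Q$
$\left(-28 - 19\right) \left(-24\right) - X{\left(-21 \right)} = \left(-28 - 19\right) \left(-24\right) - \left(-70 - 21\right) = \left(-47\right) \left(-24\right) - -91 = 1128 + 91 = 1219$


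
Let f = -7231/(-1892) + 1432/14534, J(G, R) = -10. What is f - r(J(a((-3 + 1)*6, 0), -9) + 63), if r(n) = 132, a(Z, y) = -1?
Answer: -40953193/319748 ≈ -128.08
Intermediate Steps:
f = 1253543/319748 (f = -7231*(-1/1892) + 1432*(1/14534) = 7231/1892 + 716/7267 = 1253543/319748 ≈ 3.9204)
f - r(J(a((-3 + 1)*6, 0), -9) + 63) = 1253543/319748 - 1*132 = 1253543/319748 - 132 = -40953193/319748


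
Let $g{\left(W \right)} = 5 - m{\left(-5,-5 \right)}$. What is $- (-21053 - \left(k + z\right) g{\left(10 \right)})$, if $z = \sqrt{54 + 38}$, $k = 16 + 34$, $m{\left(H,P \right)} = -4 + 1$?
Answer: $21453 + 16 \sqrt{23} \approx 21530.0$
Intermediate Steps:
$m{\left(H,P \right)} = -3$
$k = 50$
$z = 2 \sqrt{23}$ ($z = \sqrt{92} = 2 \sqrt{23} \approx 9.5917$)
$g{\left(W \right)} = 8$ ($g{\left(W \right)} = 5 - -3 = 5 + 3 = 8$)
$- (-21053 - \left(k + z\right) g{\left(10 \right)}) = - (-21053 - \left(50 + 2 \sqrt{23}\right) 8) = - (-21053 - \left(400 + 16 \sqrt{23}\right)) = - (-21453 - 16 \sqrt{23}) = 21453 + 16 \sqrt{23}$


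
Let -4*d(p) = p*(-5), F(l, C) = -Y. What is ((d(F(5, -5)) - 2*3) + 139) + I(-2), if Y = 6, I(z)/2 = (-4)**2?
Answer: 315/2 ≈ 157.50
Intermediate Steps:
I(z) = 32 (I(z) = 2*(-4)**2 = 2*16 = 32)
F(l, C) = -6 (F(l, C) = -1*6 = -6)
d(p) = 5*p/4 (d(p) = -p*(-5)/4 = -(-5)*p/4 = 5*p/4)
((d(F(5, -5)) - 2*3) + 139) + I(-2) = (((5/4)*(-6) - 2*3) + 139) + 32 = ((-15/2 - 6) + 139) + 32 = (-27/2 + 139) + 32 = 251/2 + 32 = 315/2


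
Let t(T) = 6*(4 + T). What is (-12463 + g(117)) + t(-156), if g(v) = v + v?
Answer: -13141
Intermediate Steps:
g(v) = 2*v
t(T) = 24 + 6*T
(-12463 + g(117)) + t(-156) = (-12463 + 2*117) + (24 + 6*(-156)) = (-12463 + 234) + (24 - 936) = -12229 - 912 = -13141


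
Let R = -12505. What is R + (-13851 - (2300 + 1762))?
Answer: -30418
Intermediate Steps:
R + (-13851 - (2300 + 1762)) = -12505 + (-13851 - (2300 + 1762)) = -12505 + (-13851 - 1*4062) = -12505 + (-13851 - 4062) = -12505 - 17913 = -30418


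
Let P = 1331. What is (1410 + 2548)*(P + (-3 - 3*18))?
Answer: 5042492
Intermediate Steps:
(1410 + 2548)*(P + (-3 - 3*18)) = (1410 + 2548)*(1331 + (-3 - 3*18)) = 3958*(1331 + (-3 - 54)) = 3958*(1331 - 57) = 3958*1274 = 5042492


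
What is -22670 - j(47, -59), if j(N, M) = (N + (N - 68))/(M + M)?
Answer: -1337517/59 ≈ -22670.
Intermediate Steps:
j(N, M) = (-68 + 2*N)/(2*M) (j(N, M) = (N + (-68 + N))/((2*M)) = (-68 + 2*N)*(1/(2*M)) = (-68 + 2*N)/(2*M))
-22670 - j(47, -59) = -22670 - (-34 + 47)/(-59) = -22670 - (-1)*13/59 = -22670 - 1*(-13/59) = -22670 + 13/59 = -1337517/59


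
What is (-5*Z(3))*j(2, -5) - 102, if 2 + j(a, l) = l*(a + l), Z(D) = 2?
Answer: -232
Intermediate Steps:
j(a, l) = -2 + l*(a + l)
(-5*Z(3))*j(2, -5) - 102 = (-5*2)*(-2 + (-5)² + 2*(-5)) - 102 = -10*(-2 + 25 - 10) - 102 = -10*13 - 102 = -130 - 102 = -232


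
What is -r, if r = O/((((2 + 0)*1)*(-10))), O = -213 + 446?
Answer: 233/20 ≈ 11.650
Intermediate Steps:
O = 233
r = -233/20 (r = 233/((((2 + 0)*1)*(-10))) = 233/(((2*1)*(-10))) = 233/((2*(-10))) = 233/(-20) = 233*(-1/20) = -233/20 ≈ -11.650)
-r = -1*(-233/20) = 233/20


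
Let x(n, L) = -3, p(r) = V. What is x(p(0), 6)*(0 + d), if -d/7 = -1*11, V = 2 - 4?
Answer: -231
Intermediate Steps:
V = -2
p(r) = -2
d = 77 (d = -(-7)*11 = -7*(-11) = 77)
x(p(0), 6)*(0 + d) = -3*(0 + 77) = -3*77 = -231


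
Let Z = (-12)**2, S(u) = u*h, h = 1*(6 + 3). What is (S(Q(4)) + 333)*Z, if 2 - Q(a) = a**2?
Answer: 29808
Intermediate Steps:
h = 9 (h = 1*9 = 9)
Q(a) = 2 - a**2
S(u) = 9*u (S(u) = u*9 = 9*u)
Z = 144
(S(Q(4)) + 333)*Z = (9*(2 - 1*4**2) + 333)*144 = (9*(2 - 1*16) + 333)*144 = (9*(2 - 16) + 333)*144 = (9*(-14) + 333)*144 = (-126 + 333)*144 = 207*144 = 29808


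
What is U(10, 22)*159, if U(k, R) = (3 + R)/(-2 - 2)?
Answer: -3975/4 ≈ -993.75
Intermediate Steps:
U(k, R) = -¾ - R/4 (U(k, R) = (3 + R)/(-4) = (3 + R)*(-¼) = -¾ - R/4)
U(10, 22)*159 = (-¾ - ¼*22)*159 = (-¾ - 11/2)*159 = -25/4*159 = -3975/4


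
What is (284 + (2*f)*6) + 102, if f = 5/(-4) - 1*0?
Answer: 371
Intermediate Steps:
f = -5/4 (f = 5*(-¼) + 0 = -5/4 + 0 = -5/4 ≈ -1.2500)
(284 + (2*f)*6) + 102 = (284 + (2*(-5/4))*6) + 102 = (284 - 5/2*6) + 102 = (284 - 15) + 102 = 269 + 102 = 371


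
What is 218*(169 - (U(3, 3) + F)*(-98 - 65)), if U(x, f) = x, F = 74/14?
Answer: 2318866/7 ≈ 3.3127e+5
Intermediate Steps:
F = 37/7 (F = 74*(1/14) = 37/7 ≈ 5.2857)
218*(169 - (U(3, 3) + F)*(-98 - 65)) = 218*(169 - (3 + 37/7)*(-98 - 65)) = 218*(169 - 58*(-163)/7) = 218*(169 - 1*(-9454/7)) = 218*(169 + 9454/7) = 218*(10637/7) = 2318866/7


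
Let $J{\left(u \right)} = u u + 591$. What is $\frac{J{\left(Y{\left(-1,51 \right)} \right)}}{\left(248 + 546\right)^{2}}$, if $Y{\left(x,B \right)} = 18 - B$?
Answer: $\frac{420}{157609} \approx 0.0026648$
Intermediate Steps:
$J{\left(u \right)} = 591 + u^{2}$ ($J{\left(u \right)} = u^{2} + 591 = 591 + u^{2}$)
$\frac{J{\left(Y{\left(-1,51 \right)} \right)}}{\left(248 + 546\right)^{2}} = \frac{591 + \left(18 - 51\right)^{2}}{\left(248 + 546\right)^{2}} = \frac{591 + \left(18 - 51\right)^{2}}{794^{2}} = \frac{591 + \left(-33\right)^{2}}{630436} = \left(591 + 1089\right) \frac{1}{630436} = 1680 \cdot \frac{1}{630436} = \frac{420}{157609}$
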